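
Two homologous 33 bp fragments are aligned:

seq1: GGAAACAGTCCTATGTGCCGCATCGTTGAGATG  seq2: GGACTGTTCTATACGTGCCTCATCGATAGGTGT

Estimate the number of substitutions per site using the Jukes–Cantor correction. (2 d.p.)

0.78

The sequences differ at 16 of 33 sites, so p = 16/33 ≈ 0.484848.
d = −(3/4) ln(1 − 4p/3) = −0.75 ln(1 − 0.646464) = −0.75 ln(0.353536)
  = −0.75 × (-1.039770) = 0.779828 substitutions/site.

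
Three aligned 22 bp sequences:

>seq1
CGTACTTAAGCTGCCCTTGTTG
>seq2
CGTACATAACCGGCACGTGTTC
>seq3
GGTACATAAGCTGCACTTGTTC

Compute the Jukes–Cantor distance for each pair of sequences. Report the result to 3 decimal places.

seq1–seq2: 6/22 sites differ → p ≈ 0.272727, d = −0.75 ln(1 − 0.363636) = 0.338988 ≈ 0.339.
seq1–seq3: 4/22 sites differ → p ≈ 0.181818, d = −0.75 ln(1 − 0.242424) = 0.208224 ≈ 0.208.
seq2–seq3: 4/22 sites differ → p ≈ 0.181818, d = −0.75 ln(1 − 0.242424) = 0.208224 ≈ 0.208.

d(seq1,seq2) = 0.339, d(seq1,seq3) = 0.208, d(seq2,seq3) = 0.208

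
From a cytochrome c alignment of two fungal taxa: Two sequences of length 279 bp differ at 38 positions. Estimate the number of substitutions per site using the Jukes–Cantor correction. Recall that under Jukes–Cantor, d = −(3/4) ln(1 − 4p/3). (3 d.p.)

p = 38/279 ≈ 0.136201.
d = −(3/4) ln(1 − 4p/3) = −0.75 ln(1 − 0.181601) = −0.75 ln(0.818399)
  = −0.75 × (-0.200405) = 0.150304 substitutions/site.

0.150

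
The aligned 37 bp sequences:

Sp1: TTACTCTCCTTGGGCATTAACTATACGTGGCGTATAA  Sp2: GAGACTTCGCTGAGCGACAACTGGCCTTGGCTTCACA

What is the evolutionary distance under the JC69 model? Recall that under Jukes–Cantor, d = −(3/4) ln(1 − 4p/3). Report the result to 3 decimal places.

0.957

The sequences differ at 20 of 37 sites, so p = 20/37 ≈ 0.540541.
d = −(3/4) ln(1 − 4p/3) = −0.75 ln(1 − 0.720721) = −0.75 ln(0.279279)
  = −0.75 × (-1.275544) = 0.956658 substitutions/site.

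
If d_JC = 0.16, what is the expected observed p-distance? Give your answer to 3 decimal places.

p = (3/4)(1 − e^(−4d/3)) = 0.75 × (1 − e^(-0.213333)) = 0.75 × (1 − 0.807887) = 0.144085.

0.144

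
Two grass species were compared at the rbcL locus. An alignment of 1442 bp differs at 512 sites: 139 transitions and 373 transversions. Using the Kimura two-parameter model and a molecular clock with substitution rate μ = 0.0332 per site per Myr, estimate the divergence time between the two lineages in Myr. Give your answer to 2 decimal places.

7.26

P = 139/1442 ≈ 0.096394 and Q = 373/1442 ≈ 0.258669.
Under the Kimura two-parameter model, d = −½ ln(1 − 2P − Q) − ¼ ln(1 − 2Q).
1 − 2P − Q = 0.548543, giving −½ ln(0.548543) = 0.300245.
1 − 2Q = 0.482662, giving −¼ ln(0.482662) = 0.182110.
d = 0.300245 + 0.182110 = 0.482355.
Under a molecular clock d = 2μt, so t = d/(2μ) = 0.482355 / (2 × 0.0332) = 7.26 Myr.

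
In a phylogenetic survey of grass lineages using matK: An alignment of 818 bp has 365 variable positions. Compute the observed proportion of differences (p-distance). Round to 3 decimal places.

0.446

p = 365/818 = 0.446210… ≈ 0.446 (to 3 d.p.).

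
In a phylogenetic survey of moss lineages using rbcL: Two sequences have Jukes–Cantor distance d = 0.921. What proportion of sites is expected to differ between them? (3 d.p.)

0.530

p = (3/4)(1 − e^(−4d/3)) = 0.75 × (1 − e^(-1.228)) = 0.75 × (1 − 0.292878) = 0.530342.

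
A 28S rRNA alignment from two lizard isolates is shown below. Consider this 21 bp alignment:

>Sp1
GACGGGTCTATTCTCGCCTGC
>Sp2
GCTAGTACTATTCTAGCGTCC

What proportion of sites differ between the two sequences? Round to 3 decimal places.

The sequences differ at 8 of 21 positions (sites 2, 3, 4, 6, 7, 15, 18, 20).
p = 8/21 = 0.380952… ≈ 0.381 (to 3 d.p.).

0.381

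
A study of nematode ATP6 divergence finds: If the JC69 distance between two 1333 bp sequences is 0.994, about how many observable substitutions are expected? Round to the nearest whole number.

734

Invert JC69: p = (3/4)(1 − e^(−4d/3)) = 0.75 × (1 − e^(-1.325333)) = 0.75 × (1 − 0.265714) = 0.550715.
Expected differing sites = pL ≈ 0.550715 × 1333 = 734.103095 ≈ 734.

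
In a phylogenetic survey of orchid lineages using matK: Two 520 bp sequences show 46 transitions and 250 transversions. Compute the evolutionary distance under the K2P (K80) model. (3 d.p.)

P = 46/520 ≈ 0.088462 and Q = 250/520 ≈ 0.480769.
Under the Kimura two-parameter model, d = −½ ln(1 − 2P − Q) − ¼ ln(1 − 2Q).
1 − 2P − Q = 0.342307, giving −½ ln(0.342307) = 0.536024.
1 − 2Q = 0.038462, giving −¼ ln(0.038462) = 0.814521.
d = 0.536024 + 0.814521 = 1.350545.

1.351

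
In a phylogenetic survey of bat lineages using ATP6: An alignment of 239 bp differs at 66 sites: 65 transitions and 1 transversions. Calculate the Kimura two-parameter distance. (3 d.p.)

P = 65/239 ≈ 0.271967 and Q = 1/239 ≈ 0.004184.
Under the Kimura two-parameter model, d = −½ ln(1 − 2P − Q) − ¼ ln(1 − 2Q).
1 − 2P − Q = 0.451882, giving −½ ln(0.451882) = 0.397167.
1 − 2Q = 0.991632, giving −¼ ln(0.991632) = 0.002101.
d = 0.397167 + 0.002101 = 0.399268.

0.399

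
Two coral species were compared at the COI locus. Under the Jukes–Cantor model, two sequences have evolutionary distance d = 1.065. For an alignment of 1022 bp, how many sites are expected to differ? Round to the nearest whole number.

581

Invert JC69: p = (3/4)(1 − e^(−4d/3)) = 0.75 × (1 − e^(-1.42)) = 0.75 × (1 − 0.241714) = 0.568715.
Expected differing sites = pL ≈ 0.568715 × 1022 = 581.22673 ≈ 581.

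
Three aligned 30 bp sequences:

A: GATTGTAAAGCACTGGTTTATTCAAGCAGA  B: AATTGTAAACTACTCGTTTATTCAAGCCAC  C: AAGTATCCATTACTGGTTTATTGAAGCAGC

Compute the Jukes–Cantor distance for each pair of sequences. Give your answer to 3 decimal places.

A–B: 7/30 sites differ → p ≈ 0.233333, d = −0.75 ln(1 − 0.311111) = 0.279506 ≈ 0.280.
A–C: 9/30 sites differ → p = 0.3, d = −0.75 ln(1 − 0.4) = 0.383119 ≈ 0.383.
B–C: 9/30 sites differ → p = 0.3, d = −0.75 ln(1 − 0.4) = 0.383119 ≈ 0.383.

d(A,B) = 0.280, d(A,C) = 0.383, d(B,C) = 0.383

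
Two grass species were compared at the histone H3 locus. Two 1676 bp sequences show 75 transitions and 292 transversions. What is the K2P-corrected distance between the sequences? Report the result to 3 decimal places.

P = 75/1676 ≈ 0.044749 and Q = 292/1676 ≈ 0.174224.
Under the Kimura two-parameter model, d = −½ ln(1 − 2P − Q) − ¼ ln(1 − 2Q).
1 − 2P − Q = 0.736278, giving −½ ln(0.736278) = 0.153074.
1 − 2Q = 0.651552, giving −¼ ln(0.651552) = 0.107100.
d = 0.153074 + 0.107100 = 0.260174.

0.260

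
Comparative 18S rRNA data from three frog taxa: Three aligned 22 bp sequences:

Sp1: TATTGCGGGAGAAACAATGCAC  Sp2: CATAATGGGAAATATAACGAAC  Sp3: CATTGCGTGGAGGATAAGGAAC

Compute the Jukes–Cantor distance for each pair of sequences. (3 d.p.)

Sp1–Sp2: 9/22 sites differ → p ≈ 0.409091, d = −0.75 ln(1 − 0.545455) = 0.591344 ≈ 0.591.
Sp1–Sp3: 9/22 sites differ → p ≈ 0.409091, d = −0.75 ln(1 − 0.545455) = 0.591344 ≈ 0.591.
Sp2–Sp3: 8/22 sites differ → p ≈ 0.363636, d = −0.75 ln(1 − 0.484848) = 0.497470 ≈ 0.497.

d(Sp1,Sp2) = 0.591, d(Sp1,Sp3) = 0.591, d(Sp2,Sp3) = 0.497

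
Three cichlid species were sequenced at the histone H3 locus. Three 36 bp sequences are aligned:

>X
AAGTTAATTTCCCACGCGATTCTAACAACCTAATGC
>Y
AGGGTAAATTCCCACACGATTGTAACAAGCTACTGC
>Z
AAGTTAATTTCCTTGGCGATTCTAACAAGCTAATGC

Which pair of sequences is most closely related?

X and Z

X–Y: 7/36 differ, p = 0.194, d = 0.225.
X–Z: 4/36 differ, p = 0.111, d = 0.120.
Y–Z: 9/36 differ, p = 0.250, d = 0.304.
The smallest distance is between X and Z.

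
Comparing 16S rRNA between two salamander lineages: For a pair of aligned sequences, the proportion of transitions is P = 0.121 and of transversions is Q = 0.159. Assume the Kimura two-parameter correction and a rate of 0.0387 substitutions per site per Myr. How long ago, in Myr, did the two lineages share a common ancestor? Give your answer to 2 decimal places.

Under the Kimura two-parameter model, d = −½ ln(1 − 2P − Q) − ¼ ln(1 − 2Q).
1 − 2P − Q = 0.599, giving −½ ln(0.599) = 0.256247.
1 − 2Q = 0.682, giving −¼ ln(0.682) = 0.095681.
d = 0.256247 + 0.095681 = 0.351928.
Under a molecular clock d = 2μt, so t = d/(2μ) = 0.351928 / (2 × 0.0387) = 4.55 Myr.

4.55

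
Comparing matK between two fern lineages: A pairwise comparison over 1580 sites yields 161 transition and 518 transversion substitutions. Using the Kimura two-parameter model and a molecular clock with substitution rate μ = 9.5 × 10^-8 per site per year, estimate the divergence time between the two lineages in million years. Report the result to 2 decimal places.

3.40

P = 161/1580 ≈ 0.101899 and Q = 518/1580 ≈ 0.327848.
Under the Kimura two-parameter model, d = −½ ln(1 − 2P − Q) − ¼ ln(1 − 2Q).
1 − 2P − Q = 0.468354, giving −½ ln(0.468354) = 0.379265.
1 − 2Q = 0.344304, giving −¼ ln(0.344304) = 0.266558.
d = 0.379265 + 0.266558 = 0.645823.
Under a molecular clock d = 2μt, so t = d/(2μ) = 0.645823 / (2 × 9.5 × 10^-8) = 3.40 million years.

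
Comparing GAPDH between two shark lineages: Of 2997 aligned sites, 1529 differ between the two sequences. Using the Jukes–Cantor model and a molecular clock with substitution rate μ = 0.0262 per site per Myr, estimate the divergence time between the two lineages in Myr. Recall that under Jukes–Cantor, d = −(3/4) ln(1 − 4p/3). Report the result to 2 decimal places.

p = 1529/2997 ≈ 0.510177.
d = −(3/4) ln(1 − 4p/3) = −0.75 ln(1 − 0.680236) = −0.75 ln(0.319764)
  = −0.75 × (-1.140172) = 0.855129 substitutions/site.
Under a molecular clock d = 2μt, so t = d/(2μ) = 0.855129 / (2 × 0.0262) = 16.32 Myr.

16.32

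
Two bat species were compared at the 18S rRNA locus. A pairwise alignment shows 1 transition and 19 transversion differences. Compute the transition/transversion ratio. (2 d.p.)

R = 1/19 = 0.052631… ≈ 0.05 (to 2 d.p.).

0.05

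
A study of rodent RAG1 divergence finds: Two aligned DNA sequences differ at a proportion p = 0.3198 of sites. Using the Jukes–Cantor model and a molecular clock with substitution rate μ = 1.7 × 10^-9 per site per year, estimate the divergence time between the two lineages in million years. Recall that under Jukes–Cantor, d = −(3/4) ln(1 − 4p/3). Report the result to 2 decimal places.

d = −(3/4) ln(1 − 4p/3) = −0.75 ln(1 − 0.4264) = −0.75 ln(0.5736)
  = −0.75 × (-0.555823) = 0.416867 substitutions/site.
Under a molecular clock d = 2μt, so t = d/(2μ) = 0.416867 / (2 × 1.7 × 10^-9) = 122.61 million years.

122.61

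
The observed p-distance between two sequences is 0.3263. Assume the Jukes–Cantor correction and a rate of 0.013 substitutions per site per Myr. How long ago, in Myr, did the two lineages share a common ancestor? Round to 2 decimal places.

d = −(3/4) ln(1 − 4p/3) = −0.75 ln(1 − 0.435067) = −0.75 ln(0.564933)
  = −0.75 × (-0.571048) = 0.428286 substitutions/site.
Under a molecular clock d = 2μt, so t = d/(2μ) = 0.428286 / (2 × 0.013) = 16.47 Myr.

16.47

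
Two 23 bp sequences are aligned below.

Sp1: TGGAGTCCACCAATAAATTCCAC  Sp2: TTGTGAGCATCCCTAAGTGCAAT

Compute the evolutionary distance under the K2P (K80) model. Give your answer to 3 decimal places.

Of 23 sites, 3 differences are transitions and 8 are transversions, so P = 3/23 ≈ 0.130435 and Q = 8/23 ≈ 0.347826.
Under the Kimura two-parameter model, d = −½ ln(1 − 2P − Q) − ¼ ln(1 − 2Q).
1 − 2P − Q = 0.391304, giving −½ ln(0.391304) = 0.469135.
1 − 2Q = 0.304348, giving −¼ ln(0.304348) = 0.297396.
d = 0.469135 + 0.297396 = 0.766531.

0.767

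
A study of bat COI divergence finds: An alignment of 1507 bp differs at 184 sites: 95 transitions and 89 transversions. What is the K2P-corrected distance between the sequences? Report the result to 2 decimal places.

0.13

P = 95/1507 ≈ 0.063039 and Q = 89/1507 ≈ 0.059058.
Under the Kimura two-parameter model, d = −½ ln(1 − 2P − Q) − ¼ ln(1 − 2Q).
1 − 2P − Q = 0.814864, giving −½ ln(0.814864) = 0.102367.
1 − 2Q = 0.881884, giving −¼ ln(0.881884) = 0.031424.
d = 0.102367 + 0.031424 = 0.133791.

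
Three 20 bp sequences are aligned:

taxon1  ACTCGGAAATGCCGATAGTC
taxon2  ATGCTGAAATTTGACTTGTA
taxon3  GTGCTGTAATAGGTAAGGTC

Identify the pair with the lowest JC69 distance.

taxon1–taxon2: 10/20 differ, p = 0.500, d = 0.824.
taxon1–taxon3: 11/20 differ, p = 0.550, d = 0.991.
taxon2–taxon3: 9/20 differ, p = 0.450, d = 0.687.
The smallest distance is between taxon2 and taxon3.

taxon2 and taxon3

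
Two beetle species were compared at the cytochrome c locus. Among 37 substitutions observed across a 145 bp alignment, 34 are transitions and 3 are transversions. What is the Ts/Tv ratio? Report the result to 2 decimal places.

R = 34/3 = 11.333333… ≈ 11.33 (to 2 d.p.).

11.33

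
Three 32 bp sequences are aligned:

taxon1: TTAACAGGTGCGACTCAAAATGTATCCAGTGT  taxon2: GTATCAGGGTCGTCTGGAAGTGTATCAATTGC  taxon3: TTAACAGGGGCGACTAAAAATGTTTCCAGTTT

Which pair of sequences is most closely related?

taxon1–taxon2: 11/32 differ, p = 0.344, d = 0.460.
taxon1–taxon3: 4/32 differ, p = 0.125, d = 0.137.
taxon2–taxon3: 12/32 differ, p = 0.375, d = 0.520.
The smallest distance is between taxon1 and taxon3.

taxon1 and taxon3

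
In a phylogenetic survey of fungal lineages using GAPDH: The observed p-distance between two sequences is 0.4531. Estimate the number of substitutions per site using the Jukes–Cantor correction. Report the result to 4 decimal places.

d = −(3/4) ln(1 − 4p/3) = −0.75 ln(1 − 0.604133) = −0.75 ln(0.395867)
  = −0.75 × (-0.926677) = 0.695008 substitutions/site.

0.6950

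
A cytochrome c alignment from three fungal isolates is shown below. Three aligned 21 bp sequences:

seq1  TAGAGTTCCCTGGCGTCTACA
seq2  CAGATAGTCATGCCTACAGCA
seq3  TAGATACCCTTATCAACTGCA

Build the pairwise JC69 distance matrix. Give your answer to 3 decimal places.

d(seq1,seq2) = 0.899, d(seq1,seq3) = 0.635, d(seq2,seq3) = 0.532

seq1–seq2: 11/21 sites differ → p ≈ 0.52381, d = −0.75 ln(1 − 0.698413) = 0.899023 ≈ 0.899.
seq1–seq3: 9/21 sites differ → p ≈ 0.428571, d = −0.75 ln(1 − 0.571428) = 0.635472 ≈ 0.635.
seq2–seq3: 8/21 sites differ → p ≈ 0.380952, d = −0.75 ln(1 − 0.507936) = 0.531860 ≈ 0.532.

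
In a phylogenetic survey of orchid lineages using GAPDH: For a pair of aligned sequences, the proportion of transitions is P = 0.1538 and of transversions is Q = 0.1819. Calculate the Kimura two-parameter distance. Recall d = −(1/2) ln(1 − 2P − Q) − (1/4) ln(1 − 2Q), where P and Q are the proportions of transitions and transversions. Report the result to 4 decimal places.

Under the Kimura two-parameter model, d = −½ ln(1 − 2P − Q) − ¼ ln(1 − 2Q).
1 − 2P − Q = 0.5105, giving −½ ln(0.5105) = 0.336182.
1 − 2Q = 0.6362, giving −¼ ln(0.6362) = 0.113061.
d = 0.336182 + 0.113061 = 0.449243.

0.4492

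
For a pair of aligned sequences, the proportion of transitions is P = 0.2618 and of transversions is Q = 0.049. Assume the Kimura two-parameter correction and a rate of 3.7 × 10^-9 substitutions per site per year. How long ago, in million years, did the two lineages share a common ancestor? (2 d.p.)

Under the Kimura two-parameter model, d = −½ ln(1 − 2P − Q) − ¼ ln(1 − 2Q).
1 − 2P − Q = 0.4274, giving −½ ln(0.4274) = 0.425017.
1 − 2Q = 0.902, giving −¼ ln(0.902) = 0.025785.
d = 0.425017 + 0.025785 = 0.450802.
Under a molecular clock d = 2μt, so t = d/(2μ) = 0.450802 / (2 × 3.7 × 10^-9) = 60.92 million years.

60.92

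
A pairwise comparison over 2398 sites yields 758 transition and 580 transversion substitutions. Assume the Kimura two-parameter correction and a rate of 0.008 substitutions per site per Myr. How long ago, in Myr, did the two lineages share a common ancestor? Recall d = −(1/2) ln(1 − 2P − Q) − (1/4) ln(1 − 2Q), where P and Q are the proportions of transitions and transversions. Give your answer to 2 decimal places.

75.08

P = 758/2398 ≈ 0.316097 and Q = 580/2398 ≈ 0.241868.
Under the Kimura two-parameter model, d = −½ ln(1 − 2P − Q) − ¼ ln(1 − 2Q).
1 − 2P − Q = 0.125938, giving −½ ln(0.125938) = 1.035983.
1 − 2Q = 0.516264, giving −¼ ln(0.516264) = 0.165284.
d = 1.035983 + 0.165284 = 1.201267.
Under a molecular clock d = 2μt, so t = d/(2μ) = 1.201267 / (2 × 0.008) = 75.08 Myr.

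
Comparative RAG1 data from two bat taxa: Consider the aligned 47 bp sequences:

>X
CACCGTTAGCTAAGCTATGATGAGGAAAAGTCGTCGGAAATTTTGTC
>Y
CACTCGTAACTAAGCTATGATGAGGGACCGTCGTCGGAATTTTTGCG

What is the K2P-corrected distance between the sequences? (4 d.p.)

0.2505

Of 47 sites, 4 differences are transitions and 6 are transversions, so P = 4/47 ≈ 0.085106 and Q = 6/47 ≈ 0.12766.
Under the Kimura two-parameter model, d = −½ ln(1 − 2P − Q) − ¼ ln(1 − 2Q).
1 − 2P − Q = 0.702128, giving −½ ln(0.702128) = 0.176820.
1 − 2Q = 0.74468, giving −¼ ln(0.74468) = 0.073700.
d = 0.176820 + 0.073700 = 0.250520.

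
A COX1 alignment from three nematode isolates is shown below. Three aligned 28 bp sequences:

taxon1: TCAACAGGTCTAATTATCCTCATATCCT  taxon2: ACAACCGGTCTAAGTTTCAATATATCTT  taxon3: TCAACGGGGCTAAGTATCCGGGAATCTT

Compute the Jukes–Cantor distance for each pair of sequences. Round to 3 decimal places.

taxon1–taxon2: 8/28 sites differ → p ≈ 0.285714, d = −0.75 ln(1 − 0.380952) = 0.359679 ≈ 0.360.
taxon1–taxon3: 8/28 sites differ → p ≈ 0.285714, d = −0.75 ln(1 − 0.380952) = 0.359679 ≈ 0.360.
taxon2–taxon3: 9/28 sites differ → p ≈ 0.321429, d = −0.75 ln(1 − 0.428572) = 0.419713 ≈ 0.420.

d(taxon1,taxon2) = 0.360, d(taxon1,taxon3) = 0.360, d(taxon2,taxon3) = 0.420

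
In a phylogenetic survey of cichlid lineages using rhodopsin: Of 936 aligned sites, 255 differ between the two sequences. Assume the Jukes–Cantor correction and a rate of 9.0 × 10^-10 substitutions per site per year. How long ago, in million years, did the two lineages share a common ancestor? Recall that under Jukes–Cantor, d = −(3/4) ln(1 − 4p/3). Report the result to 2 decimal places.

188.07

p = 255/936 ≈ 0.272436.
d = −(3/4) ln(1 − 4p/3) = −0.75 ln(1 − 0.363248) = −0.75 ln(0.636752)
  = −0.75 × (-0.451375) = 0.338531 substitutions/site.
Under a molecular clock d = 2μt, so t = d/(2μ) = 0.338531 / (2 × 9.0 × 10^-10) = 188.07 million years.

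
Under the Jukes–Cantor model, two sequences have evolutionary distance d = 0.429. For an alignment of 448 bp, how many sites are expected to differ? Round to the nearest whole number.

146

Invert JC69: p = (3/4)(1 − e^(−4d/3)) = 0.75 × (1 − e^(-0.572)) = 0.75 × (1 − 0.564396) = 0.326703.
Expected differing sites = pL ≈ 0.326703 × 448 = 146.362944 ≈ 146.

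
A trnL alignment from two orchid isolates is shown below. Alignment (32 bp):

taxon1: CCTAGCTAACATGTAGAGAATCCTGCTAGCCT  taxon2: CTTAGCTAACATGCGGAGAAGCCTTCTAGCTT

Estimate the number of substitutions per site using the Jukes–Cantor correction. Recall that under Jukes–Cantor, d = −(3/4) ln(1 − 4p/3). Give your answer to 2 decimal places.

0.22

The sequences differ at 6 of 32 sites (2, 14, 15, 21, 25, 31), so p = 6/32 = 0.1875.
d = −(3/4) ln(1 − 4p/3) = −0.75 ln(1 − 0.25) = −0.75 ln(0.75)
  = −0.75 × (-0.287682) = 0.215762 substitutions/site.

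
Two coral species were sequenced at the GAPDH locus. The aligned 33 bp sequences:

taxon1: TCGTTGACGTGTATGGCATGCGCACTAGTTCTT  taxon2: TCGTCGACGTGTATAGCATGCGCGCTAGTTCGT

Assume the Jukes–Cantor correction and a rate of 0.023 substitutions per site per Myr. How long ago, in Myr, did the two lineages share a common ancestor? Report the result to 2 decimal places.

The sequences differ at 4 of 33 sites (5, 15, 24, 32), so p = 4/33 ≈ 0.121212.
d = −(3/4) ln(1 − 4p/3) = −0.75 ln(1 − 0.161616) = −0.75 ln(0.838384)
  = −0.75 × (-0.176279) = 0.132209 substitutions/site.
Under a molecular clock d = 2μt, so t = d/(2μ) = 0.132209 / (2 × 0.023) = 2.87 Myr.

2.87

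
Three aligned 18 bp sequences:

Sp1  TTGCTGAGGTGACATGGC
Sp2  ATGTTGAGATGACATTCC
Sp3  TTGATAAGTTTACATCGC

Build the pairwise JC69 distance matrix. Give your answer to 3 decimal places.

Sp1–Sp2: 5/18 sites differ → p ≈ 0.277778, d = −0.75 ln(1 − 0.370371) = 0.346968 ≈ 0.347.
Sp1–Sp3: 5/18 sites differ → p ≈ 0.277778, d = −0.75 ln(1 − 0.370371) = 0.346968 ≈ 0.347.
Sp2–Sp3: 7/18 sites differ → p ≈ 0.388889, d = −0.75 ln(1 − 0.518519) = 0.548166 ≈ 0.548.

d(Sp1,Sp2) = 0.347, d(Sp1,Sp3) = 0.347, d(Sp2,Sp3) = 0.548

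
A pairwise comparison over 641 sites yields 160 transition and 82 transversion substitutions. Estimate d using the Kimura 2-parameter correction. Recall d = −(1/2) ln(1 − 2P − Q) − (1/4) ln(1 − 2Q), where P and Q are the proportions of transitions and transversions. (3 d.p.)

P = 160/641 ≈ 0.24961 and Q = 82/641 ≈ 0.127925.
Under the Kimura two-parameter model, d = −½ ln(1 − 2P − Q) − ¼ ln(1 − 2Q).
1 − 2P − Q = 0.372855, giving −½ ln(0.372855) = 0.493283.
1 − 2Q = 0.74415, giving −¼ ln(0.74415) = 0.073878.
d = 0.493283 + 0.073878 = 0.567161.

0.567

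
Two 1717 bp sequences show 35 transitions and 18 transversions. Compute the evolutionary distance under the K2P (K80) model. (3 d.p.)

0.032

P = 35/1717 ≈ 0.020384 and Q = 18/1717 ≈ 0.010483.
Under the Kimura two-parameter model, d = −½ ln(1 − 2P − Q) − ¼ ln(1 − 2Q).
1 − 2P − Q = 0.948749, giving −½ ln(0.948749) = 0.026306.
1 − 2Q = 0.979034, giving −¼ ln(0.979034) = 0.005297.
d = 0.026306 + 0.005297 = 0.031603.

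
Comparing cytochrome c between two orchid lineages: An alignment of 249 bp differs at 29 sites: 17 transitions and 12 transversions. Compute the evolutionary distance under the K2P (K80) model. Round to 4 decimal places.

P = 17/249 ≈ 0.068273 and Q = 12/249 ≈ 0.048193.
Under the Kimura two-parameter model, d = −½ ln(1 − 2P − Q) − ¼ ln(1 − 2Q).
1 − 2P − Q = 0.815261, giving −½ ln(0.815261) = 0.102123.
1 − 2Q = 0.903614, giving −¼ ln(0.903614) = 0.025338.
d = 0.102123 + 0.025338 = 0.127461.

0.1275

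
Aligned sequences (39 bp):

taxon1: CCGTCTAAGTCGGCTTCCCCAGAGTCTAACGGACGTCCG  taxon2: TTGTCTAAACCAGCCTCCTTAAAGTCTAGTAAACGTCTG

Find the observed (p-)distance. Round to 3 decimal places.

The sequences differ at 14 of 39 positions.
p = 14/39 = 0.358974… ≈ 0.359 (to 3 d.p.).

0.359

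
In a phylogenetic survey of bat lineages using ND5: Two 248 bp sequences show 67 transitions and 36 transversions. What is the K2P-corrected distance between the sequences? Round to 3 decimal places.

P = 67/248 ≈ 0.270161 and Q = 36/248 ≈ 0.145161.
Under the Kimura two-parameter model, d = −½ ln(1 − 2P − Q) − ¼ ln(1 − 2Q).
1 − 2P − Q = 0.314517, giving −½ ln(0.314517) = 0.578359.
1 − 2Q = 0.709678, giving −¼ ln(0.709678) = 0.085736.
d = 0.578359 + 0.085736 = 0.664095.

0.664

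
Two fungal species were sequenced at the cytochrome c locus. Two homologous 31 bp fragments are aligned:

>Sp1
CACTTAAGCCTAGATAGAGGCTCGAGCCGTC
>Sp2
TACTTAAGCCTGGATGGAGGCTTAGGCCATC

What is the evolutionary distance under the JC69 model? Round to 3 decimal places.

0.269

The sequences differ at 7 of 31 sites (1, 12, 16, 23, 24, 25, 29), so p = 7/31 ≈ 0.225806.
d = −(3/4) ln(1 − 4p/3) = −0.75 ln(1 − 0.301075) = −0.75 ln(0.698925)
  = −0.75 × (-0.358212) = 0.268659 substitutions/site.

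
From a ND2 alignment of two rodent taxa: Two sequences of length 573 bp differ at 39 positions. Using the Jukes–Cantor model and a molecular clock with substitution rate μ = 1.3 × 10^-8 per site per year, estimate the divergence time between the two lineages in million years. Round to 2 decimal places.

2.74

p = 39/573 ≈ 0.068063.
d = −(3/4) ln(1 − 4p/3) = −0.75 ln(1 − 0.090751) = −0.75 ln(0.909249)
  = −0.75 × (-0.095136) = 0.071352 substitutions/site.
Under a molecular clock d = 2μt, so t = d/(2μ) = 0.071352 / (2 × 1.3 × 10^-8) = 2.74 million years.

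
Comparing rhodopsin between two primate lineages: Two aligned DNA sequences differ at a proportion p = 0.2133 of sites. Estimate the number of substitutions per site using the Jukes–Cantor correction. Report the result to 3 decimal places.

d = −(3/4) ln(1 − 4p/3) = −0.75 ln(1 − 0.2844) = −0.75 ln(0.7156)
  = −0.75 × (-0.334634) = 0.250976 substitutions/site.

0.251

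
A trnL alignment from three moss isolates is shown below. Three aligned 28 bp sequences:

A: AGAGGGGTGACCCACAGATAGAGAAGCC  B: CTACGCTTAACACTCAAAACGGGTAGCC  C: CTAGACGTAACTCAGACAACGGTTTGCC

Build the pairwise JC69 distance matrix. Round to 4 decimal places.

A–B: 13/28 sites differ → p ≈ 0.464286, d = −0.75 ln(1 − 0.619048) = 0.723811 ≈ 0.7238.
A–C: 14/28 sites differ → p = 0.5, d = −0.75 ln(1 − 0.666667) = 0.823960 ≈ 0.8240.
B–C: 9/28 sites differ → p ≈ 0.321429, d = −0.75 ln(1 − 0.428572) = 0.419713 ≈ 0.4197.

d(A,B) = 0.7238, d(A,C) = 0.8240, d(B,C) = 0.4197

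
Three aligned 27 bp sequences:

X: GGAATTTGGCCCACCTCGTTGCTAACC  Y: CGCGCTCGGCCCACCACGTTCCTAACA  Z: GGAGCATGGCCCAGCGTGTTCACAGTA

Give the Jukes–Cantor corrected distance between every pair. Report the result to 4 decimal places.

d(X,Y) = 0.3770, d(X,Z) = 0.6735, d(Y,Z) = 0.5876

X–Y: 8/27 sites differ → p ≈ 0.296296, d = −0.75 ln(1 − 0.395061) = 0.376971 ≈ 0.3770.
X–Z: 12/27 sites differ → p ≈ 0.444444, d = −0.75 ln(1 − 0.592592) = 0.673455 ≈ 0.6735.
Y–Z: 11/27 sites differ → p ≈ 0.407407, d = −0.75 ln(1 − 0.543209) = 0.587647 ≈ 0.5876.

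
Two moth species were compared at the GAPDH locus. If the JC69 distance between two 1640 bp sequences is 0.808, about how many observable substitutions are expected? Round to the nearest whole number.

811

Invert JC69: p = (3/4)(1 − e^(−4d/3)) = 0.75 × (1 − e^(-1.077333)) = 0.75 × (1 − 0.340502) = 0.494624.
Expected differing sites = pL ≈ 0.494624 × 1640 = 811.18336 ≈ 811.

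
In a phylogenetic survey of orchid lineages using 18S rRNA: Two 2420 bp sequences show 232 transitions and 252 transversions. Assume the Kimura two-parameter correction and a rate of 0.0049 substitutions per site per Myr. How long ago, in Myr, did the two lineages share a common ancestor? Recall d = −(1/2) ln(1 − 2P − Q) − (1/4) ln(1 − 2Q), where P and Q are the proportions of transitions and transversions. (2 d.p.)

P = 232/2420 ≈ 0.095868 and Q = 252/2420 ≈ 0.104132.
Under the Kimura two-parameter model, d = −½ ln(1 − 2P − Q) − ¼ ln(1 − 2Q).
1 − 2P − Q = 0.704132, giving −½ ln(0.704132) = 0.175395.
1 − 2Q = 0.791736, giving −¼ ln(0.791736) = 0.058382.
d = 0.175395 + 0.058382 = 0.233777.
Under a molecular clock d = 2μt, so t = d/(2μ) = 0.233777 / (2 × 0.0049) = 23.85 Myr.

23.85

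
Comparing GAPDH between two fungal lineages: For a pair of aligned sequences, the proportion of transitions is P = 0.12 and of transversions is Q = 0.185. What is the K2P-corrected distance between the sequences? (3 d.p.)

0.392

Under the Kimura two-parameter model, d = −½ ln(1 − 2P − Q) − ¼ ln(1 − 2Q).
1 − 2P − Q = 0.575, giving −½ ln(0.575) = 0.276693.
1 − 2Q = 0.63, giving −¼ ln(0.63) = 0.115509.
d = 0.276693 + 0.115509 = 0.392202.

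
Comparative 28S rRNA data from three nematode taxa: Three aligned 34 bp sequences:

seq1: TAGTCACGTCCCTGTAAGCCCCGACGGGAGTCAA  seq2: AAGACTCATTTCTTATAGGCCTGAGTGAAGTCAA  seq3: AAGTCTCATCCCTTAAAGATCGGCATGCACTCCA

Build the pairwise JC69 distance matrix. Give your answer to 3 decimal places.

seq1–seq2: 14/34 sites differ → p ≈ 0.411765, d = −0.75 ln(1 − 0.54902) = 0.597249 ≈ 0.597.
seq1–seq3: 14/34 sites differ → p ≈ 0.411765, d = −0.75 ln(1 − 0.54902) = 0.597249 ≈ 0.597.
seq2–seq3: 12/34 sites differ → p ≈ 0.352941, d = −0.75 ln(1 − 0.470588) = 0.476991 ≈ 0.477.

d(seq1,seq2) = 0.597, d(seq1,seq3) = 0.597, d(seq2,seq3) = 0.477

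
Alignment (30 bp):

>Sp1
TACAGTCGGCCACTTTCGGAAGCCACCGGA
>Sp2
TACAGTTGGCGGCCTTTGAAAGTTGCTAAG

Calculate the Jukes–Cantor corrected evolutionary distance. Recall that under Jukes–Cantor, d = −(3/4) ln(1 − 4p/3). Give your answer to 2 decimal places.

0.65

The sequences differ at 13 of 30 sites, so p = 13/30 ≈ 0.433333.
d = −(3/4) ln(1 − 4p/3) = −0.75 ln(1 − 0.577777) = −0.75 ln(0.422223)
  = −0.75 × (-0.862222) = 0.646667 substitutions/site.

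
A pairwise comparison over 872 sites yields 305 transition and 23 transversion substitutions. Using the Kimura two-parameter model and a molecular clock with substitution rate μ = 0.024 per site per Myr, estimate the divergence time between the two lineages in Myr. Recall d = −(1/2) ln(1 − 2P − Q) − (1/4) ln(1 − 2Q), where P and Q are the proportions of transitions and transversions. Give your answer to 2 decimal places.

P = 305/872 ≈ 0.349771 and Q = 23/872 ≈ 0.026376.
Under the Kimura two-parameter model, d = −½ ln(1 − 2P − Q) − ¼ ln(1 − 2Q).
1 − 2P − Q = 0.274082, giving −½ ln(0.274082) = 0.647164.
1 − 2Q = 0.947248, giving −¼ ln(0.947248) = 0.013549.
d = 0.647164 + 0.013549 = 0.660713.
Under a molecular clock d = 2μt, so t = d/(2μ) = 0.660713 / (2 × 0.024) = 13.76 Myr.

13.76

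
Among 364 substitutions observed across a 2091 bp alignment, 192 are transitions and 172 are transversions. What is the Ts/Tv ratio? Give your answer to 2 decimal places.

1.12

R = 192/172 = 1.116279… ≈ 1.12 (to 2 d.p.).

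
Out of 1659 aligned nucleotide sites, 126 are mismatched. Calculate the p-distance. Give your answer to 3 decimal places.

0.076

p = 126/1659 = 0.075949… ≈ 0.076 (to 3 d.p.).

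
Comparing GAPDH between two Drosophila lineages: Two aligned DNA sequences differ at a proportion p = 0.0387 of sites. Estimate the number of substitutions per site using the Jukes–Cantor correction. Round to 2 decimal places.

0.04

d = −(3/4) ln(1 − 4p/3) = −0.75 ln(1 − 0.0516) = −0.75 ln(0.9484)
  = −0.75 × (-0.052979) = 0.039734 substitutions/site.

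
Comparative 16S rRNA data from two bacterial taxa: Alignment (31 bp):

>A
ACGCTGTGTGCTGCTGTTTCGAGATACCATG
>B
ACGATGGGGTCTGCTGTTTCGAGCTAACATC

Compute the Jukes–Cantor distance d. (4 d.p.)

The sequences differ at 7 of 31 sites (4, 7, 9, 10, 24, 27, 31), so p = 7/31 ≈ 0.225806.
d = −(3/4) ln(1 − 4p/3) = −0.75 ln(1 − 0.301075) = −0.75 ln(0.698925)
  = −0.75 × (-0.358212) = 0.268659 substitutions/site.

0.2687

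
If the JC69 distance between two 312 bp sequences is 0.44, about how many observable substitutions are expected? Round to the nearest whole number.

Invert JC69: p = (3/4)(1 − e^(−4d/3)) = 0.75 × (1 − e^(-0.586667)) = 0.75 × (1 − 0.556178) = 0.332867.
Expected differing sites = pL ≈ 0.332867 × 312 = 103.854504 ≈ 104.

104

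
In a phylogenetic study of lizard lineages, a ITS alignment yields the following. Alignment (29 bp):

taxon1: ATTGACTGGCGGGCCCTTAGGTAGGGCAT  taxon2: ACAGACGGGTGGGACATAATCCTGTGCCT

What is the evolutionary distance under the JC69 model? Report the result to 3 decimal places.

The sequences differ at 13 of 29 sites, so p = 13/29 ≈ 0.448276.
d = −(3/4) ln(1 − 4p/3) = −0.75 ln(1 − 0.597701) = −0.75 ln(0.402299)
  = −0.75 × (-0.910560) = 0.682920 substitutions/site.

0.683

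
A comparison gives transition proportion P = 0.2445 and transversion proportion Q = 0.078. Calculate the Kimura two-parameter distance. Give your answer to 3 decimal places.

Under the Kimura two-parameter model, d = −½ ln(1 − 2P − Q) − ¼ ln(1 − 2Q).
1 − 2P − Q = 0.433, giving −½ ln(0.433) = 0.418509.
1 − 2Q = 0.844, giving −¼ ln(0.844) = 0.042401.
d = 0.418509 + 0.042401 = 0.460910.

0.461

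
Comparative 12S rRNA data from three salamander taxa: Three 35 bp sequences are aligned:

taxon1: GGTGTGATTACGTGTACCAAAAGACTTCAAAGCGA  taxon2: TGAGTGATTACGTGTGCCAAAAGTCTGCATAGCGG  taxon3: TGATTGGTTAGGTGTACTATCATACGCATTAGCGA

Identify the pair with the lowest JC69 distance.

taxon1 and taxon2

taxon1–taxon2: 7/35 differ, p = 0.200, d = 0.233.
taxon1–taxon3: 14/35 differ, p = 0.400, d = 0.572.
taxon2–taxon3: 14/35 differ, p = 0.400, d = 0.572.
The smallest distance is between taxon1 and taxon2.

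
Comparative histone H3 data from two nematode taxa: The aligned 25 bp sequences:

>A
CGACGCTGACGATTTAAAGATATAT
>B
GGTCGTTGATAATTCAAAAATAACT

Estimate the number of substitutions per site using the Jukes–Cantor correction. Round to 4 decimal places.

The sequences differ at 9 of 25 sites (1, 3, 6, 10, 11, 15, 19, 23, 24), so p = 9/25 = 0.36.
d = −(3/4) ln(1 − 4p/3) = −0.75 ln(1 − 0.48) = −0.75 ln(0.52)
  = −0.75 × (-0.653926) = 0.490445 substitutions/site.

0.4904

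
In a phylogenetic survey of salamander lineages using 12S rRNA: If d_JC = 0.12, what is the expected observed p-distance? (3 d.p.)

p = (3/4)(1 − e^(−4d/3)) = 0.75 × (1 − e^(-0.16)) = 0.75 × (1 − 0.852144) = 0.110892.

0.111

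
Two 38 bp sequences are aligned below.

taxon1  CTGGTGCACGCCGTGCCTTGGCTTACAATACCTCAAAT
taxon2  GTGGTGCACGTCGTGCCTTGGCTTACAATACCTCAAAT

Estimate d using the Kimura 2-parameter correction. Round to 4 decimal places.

Of 38 sites, 1 differences are transitions and 1 are transversions, so P = 1/38 ≈ 0.026316 and Q = 1/38 ≈ 0.026316.
Under the Kimura two-parameter model, d = −½ ln(1 − 2P − Q) − ¼ ln(1 − 2Q).
1 − 2P − Q = 0.921052, giving −½ ln(0.921052) = 0.041119.
1 − 2Q = 0.947368, giving −¼ ln(0.947368) = 0.013517.
d = 0.041119 + 0.013517 = 0.054636.

0.0546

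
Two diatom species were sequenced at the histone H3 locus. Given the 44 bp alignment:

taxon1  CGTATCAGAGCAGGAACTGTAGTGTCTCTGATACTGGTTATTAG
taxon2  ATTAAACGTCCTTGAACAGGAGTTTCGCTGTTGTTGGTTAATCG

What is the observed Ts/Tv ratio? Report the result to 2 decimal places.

Transitions are A↔G and C↔T; transversions are all other mismatches.
Transitions: 2. Transversions: 16.
R = 2/16 = 0.125 ≈ 0.13 (to 2 d.p.).

0.13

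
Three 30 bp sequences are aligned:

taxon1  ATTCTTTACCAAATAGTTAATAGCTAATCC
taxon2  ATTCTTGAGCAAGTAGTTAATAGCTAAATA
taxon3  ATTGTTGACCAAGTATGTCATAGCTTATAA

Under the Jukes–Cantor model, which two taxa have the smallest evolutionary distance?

taxon1–taxon2: 6/30 differ, p = 0.200, d = 0.233.
taxon1–taxon3: 9/30 differ, p = 0.300, d = 0.383.
taxon2–taxon3: 8/30 differ, p = 0.267, d = 0.330.
The smallest distance is between taxon1 and taxon2.

taxon1 and taxon2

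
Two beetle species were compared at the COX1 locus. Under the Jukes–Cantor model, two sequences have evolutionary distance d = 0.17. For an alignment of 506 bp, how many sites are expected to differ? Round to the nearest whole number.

77

Invert JC69: p = (3/4)(1 − e^(−4d/3)) = 0.75 × (1 − e^(-0.226667)) = 0.75 × (1 − 0.797186) = 0.152111.
Expected differing sites = pL ≈ 0.152111 × 506 = 76.968166 ≈ 77.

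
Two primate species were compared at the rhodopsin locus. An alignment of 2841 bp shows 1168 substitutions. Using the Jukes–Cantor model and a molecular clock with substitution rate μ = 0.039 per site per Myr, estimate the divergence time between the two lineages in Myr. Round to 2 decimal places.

p = 1168/2841 ≈ 0.411123.
d = −(3/4) ln(1 − 4p/3) = −0.75 ln(1 − 0.548164) = −0.75 ln(0.451836)
  = −0.75 × (-0.794436) = 0.595827 substitutions/site.
Under a molecular clock d = 2μt, so t = d/(2μ) = 0.595827 / (2 × 0.039) = 7.64 Myr.

7.64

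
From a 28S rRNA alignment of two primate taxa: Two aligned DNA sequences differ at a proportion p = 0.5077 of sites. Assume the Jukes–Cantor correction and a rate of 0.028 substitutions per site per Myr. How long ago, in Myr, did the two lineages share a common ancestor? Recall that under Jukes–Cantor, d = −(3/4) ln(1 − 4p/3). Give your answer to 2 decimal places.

d = −(3/4) ln(1 − 4p/3) = −0.75 ln(1 − 0.676933) = −0.75 ln(0.323067)
  = −0.75 × (-1.129896) = 0.847422 substitutions/site.
Under a molecular clock d = 2μt, so t = d/(2μ) = 0.847422 / (2 × 0.028) = 15.13 Myr.

15.13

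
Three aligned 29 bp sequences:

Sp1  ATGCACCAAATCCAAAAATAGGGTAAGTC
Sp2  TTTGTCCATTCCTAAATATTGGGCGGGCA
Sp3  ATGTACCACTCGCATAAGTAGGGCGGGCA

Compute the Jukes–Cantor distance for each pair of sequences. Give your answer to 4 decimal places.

Sp1–Sp2: 15/29 sites differ → p ≈ 0.517241, d = −0.75 ln(1 − 0.689655) = 0.877553 ≈ 0.8776.
Sp1–Sp3: 12/29 sites differ → p ≈ 0.413793, d = −0.75 ln(1 − 0.551724) = 0.601760 ≈ 0.6018.
Sp2–Sp3: 11/29 sites differ → p ≈ 0.37931, d = −0.75 ln(1 − 0.505747) = 0.528531 ≈ 0.5285.

d(Sp1,Sp2) = 0.8776, d(Sp1,Sp3) = 0.6018, d(Sp2,Sp3) = 0.5285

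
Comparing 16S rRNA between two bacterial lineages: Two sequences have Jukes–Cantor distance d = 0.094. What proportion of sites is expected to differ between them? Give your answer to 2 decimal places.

0.09

p = (3/4)(1 − e^(−4d/3)) = 0.75 × (1 − e^(-0.125333)) = 0.75 × (1 − 0.882203) = 0.088348.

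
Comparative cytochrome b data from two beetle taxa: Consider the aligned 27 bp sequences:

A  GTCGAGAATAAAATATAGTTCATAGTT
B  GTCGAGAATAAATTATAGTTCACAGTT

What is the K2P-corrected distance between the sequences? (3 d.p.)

Of 27 sites, 1 differences are transitions and 1 are transversions, so P = 1/27 ≈ 0.037037 and Q = 1/27 ≈ 0.037037.
Under the Kimura two-parameter model, d = −½ ln(1 − 2P − Q) − ¼ ln(1 − 2Q).
1 − 2P − Q = 0.888889, giving −½ ln(0.888889) = 0.058891.
1 − 2Q = 0.925926, giving −¼ ln(0.925926) = 0.019240.
d = 0.058891 + 0.019240 = 0.078131.

0.078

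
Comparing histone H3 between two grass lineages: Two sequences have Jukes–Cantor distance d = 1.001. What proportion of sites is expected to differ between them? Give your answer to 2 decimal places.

0.55

p = (3/4)(1 − e^(−4d/3)) = 0.75 × (1 − e^(-1.334667)) = 0.75 × (1 − 0.263246) = 0.552566.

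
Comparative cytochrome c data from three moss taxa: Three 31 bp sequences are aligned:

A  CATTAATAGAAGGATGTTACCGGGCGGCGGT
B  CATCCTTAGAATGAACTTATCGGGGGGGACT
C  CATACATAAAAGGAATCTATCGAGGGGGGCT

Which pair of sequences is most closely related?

A–B: 11/31 differ, p = 0.355, d = 0.481.
A–C: 11/31 differ, p = 0.355, d = 0.481.
B–C: 8/31 differ, p = 0.258, d = 0.316.
The smallest distance is between B and C.

B and C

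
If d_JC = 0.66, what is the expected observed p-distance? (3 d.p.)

p = (3/4)(1 − e^(−4d/3)) = 0.75 × (1 − e^(-0.88)) = 0.75 × (1 − 0.414783) = 0.438913.

0.439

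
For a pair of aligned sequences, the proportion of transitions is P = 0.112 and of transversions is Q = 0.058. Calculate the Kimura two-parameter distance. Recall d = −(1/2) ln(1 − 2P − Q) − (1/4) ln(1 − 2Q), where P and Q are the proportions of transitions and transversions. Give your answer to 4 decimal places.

0.1965

Under the Kimura two-parameter model, d = −½ ln(1 − 2P − Q) − ¼ ln(1 − 2Q).
1 − 2P − Q = 0.718, giving −½ ln(0.718) = 0.165643.
1 − 2Q = 0.884, giving −¼ ln(0.884) = 0.030825.
d = 0.165643 + 0.030825 = 0.196468.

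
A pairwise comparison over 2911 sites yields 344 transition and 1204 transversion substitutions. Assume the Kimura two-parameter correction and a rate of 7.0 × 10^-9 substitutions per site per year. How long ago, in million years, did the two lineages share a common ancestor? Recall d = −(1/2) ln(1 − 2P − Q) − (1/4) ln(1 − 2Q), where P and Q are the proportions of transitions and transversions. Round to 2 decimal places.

68.84

P = 344/2911 ≈ 0.118172 and Q = 1204/2911 ≈ 0.413604.
Under the Kimura two-parameter model, d = −½ ln(1 − 2P − Q) − ¼ ln(1 − 2Q).
1 − 2P − Q = 0.350052, giving −½ ln(0.350052) = 0.524837.
1 − 2Q = 0.172792, giving −¼ ln(0.172792) = 0.438917.
d = 0.524837 + 0.438917 = 0.963754.
Under a molecular clock d = 2μt, so t = d/(2μ) = 0.963754 / (2 × 7.0 × 10^-9) = 68.84 million years.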